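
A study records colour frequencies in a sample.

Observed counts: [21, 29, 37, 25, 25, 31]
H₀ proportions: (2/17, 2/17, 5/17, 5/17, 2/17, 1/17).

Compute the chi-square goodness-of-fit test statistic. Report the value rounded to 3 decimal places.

n = 168; E_i = n·p_i = [19.76, 19.76, 49.41, 49.41, 19.76, 9.88]
χ² = (21−19.76)²/19.76 + (29−19.76)²/19.76 + (37−49.41)²/49.41 + (25−49.41)²/49.41 + (25−19.76)²/19.76 + (31−9.88)²/9.88 = 66.0839
df = 5

test statistic = 66.084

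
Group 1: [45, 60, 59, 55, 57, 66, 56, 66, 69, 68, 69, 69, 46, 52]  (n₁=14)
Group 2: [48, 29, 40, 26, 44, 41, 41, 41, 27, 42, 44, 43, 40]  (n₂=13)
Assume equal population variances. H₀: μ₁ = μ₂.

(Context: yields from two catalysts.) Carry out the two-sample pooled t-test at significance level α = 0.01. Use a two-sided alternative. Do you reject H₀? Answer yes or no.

x̄₁=59.786, s₁=8.387, n₁=14
x̄₂=38.923, s₂=6.970, n₂=13
s_p² = [13·8.387² + 12·6.970²]/25 = 59.8912
SE = √(s_p²·(1/14+1/13)) = 2.9808
t = (59.786−38.923)/2.9808 = 6.9991
df = 25
p-value (two-sided) = 0.00000
At α=0.01: p < α → reject H₀

reject H₀: yes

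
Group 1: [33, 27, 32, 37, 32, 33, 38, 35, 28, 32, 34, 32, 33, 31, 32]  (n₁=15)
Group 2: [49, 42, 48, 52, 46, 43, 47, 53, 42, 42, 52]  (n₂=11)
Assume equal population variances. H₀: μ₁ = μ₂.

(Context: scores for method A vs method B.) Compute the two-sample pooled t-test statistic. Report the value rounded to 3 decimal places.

test statistic = -10.255

x̄₁=32.600, s₁=2.849, n₁=15
x̄₂=46.909, s₂=4.277, n₂=11
s_p² = [14·2.849² + 10·4.277²]/24 = 12.3545
SE = √(s_p²·(1/15+1/11)) = 1.3953
t = (32.600−46.909)/1.3953 = -10.2554
df = 24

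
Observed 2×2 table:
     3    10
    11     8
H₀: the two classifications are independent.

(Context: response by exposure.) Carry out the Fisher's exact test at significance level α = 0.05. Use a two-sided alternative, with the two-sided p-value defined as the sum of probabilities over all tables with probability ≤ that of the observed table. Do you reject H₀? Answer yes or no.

Margins: r₁=13, r₂=19, c₁=14, c₂=18, n=32
p_obs = C(13,3)·C(19,11)/C(32,14); sum pmf over tables with pmf ≤ p_obs
p-value (two-sided) = 0.07511
At α=0.05: p ≥ α → fail to reject H₀

reject H₀: no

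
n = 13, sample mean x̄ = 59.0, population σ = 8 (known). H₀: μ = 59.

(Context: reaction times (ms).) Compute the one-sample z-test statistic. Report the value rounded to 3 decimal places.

test statistic = 0.000

SE = σ/√n = 8/√13 = 2.2188
z = (x̄−μ₀)/SE = (59.0−59)/2.2188 = 0.0000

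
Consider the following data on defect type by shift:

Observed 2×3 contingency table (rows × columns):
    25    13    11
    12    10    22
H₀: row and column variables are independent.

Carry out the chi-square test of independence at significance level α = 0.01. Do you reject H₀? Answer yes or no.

Row totals [49, 44], col totals [37, 23, 33], n=93
χ² = (25−19.49)²/19.49 + (13−12.12)²/12.12 + (11−17.39)²/17.39 + (12−17.51)²/17.51 + (10−10.88)²/10.88 + (22−15.61)²/15.61 = 8.3809
df = 2
p-value (upper-tail) = 0.01514
At α=0.01: p ≥ α → fail to reject H₀

reject H₀: no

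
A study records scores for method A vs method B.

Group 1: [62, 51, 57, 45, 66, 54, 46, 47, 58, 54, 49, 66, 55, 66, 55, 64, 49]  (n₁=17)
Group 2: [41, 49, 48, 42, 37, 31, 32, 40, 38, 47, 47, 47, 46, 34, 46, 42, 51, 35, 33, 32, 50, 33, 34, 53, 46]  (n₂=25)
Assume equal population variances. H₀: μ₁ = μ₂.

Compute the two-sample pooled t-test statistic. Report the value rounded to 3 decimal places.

test statistic = 6.365

x̄₁=55.529, s₁=7.229, n₁=17
x̄₂=41.360, s₂=6.981, n₂=25
s_p² = [16·7.229² + 24·6.981²]/40 = 50.1499
SE = √(s_p²·(1/17+1/25)) = 2.2262
t = (55.529−41.360)/2.2262 = 6.3648
df = 40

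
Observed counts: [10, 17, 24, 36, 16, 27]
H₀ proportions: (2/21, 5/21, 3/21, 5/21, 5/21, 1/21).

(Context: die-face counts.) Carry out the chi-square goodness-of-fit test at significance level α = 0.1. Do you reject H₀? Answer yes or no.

n = 130; E_i = n·p_i = [12.38, 30.95, 18.57, 30.95, 30.95, 6.19]
χ² = (10−12.38)²/12.38 + (17−30.95)²/30.95 + (24−18.57)²/18.57 + (36−30.95)²/30.95 + (16−30.95)²/30.95 + (27−6.19)²/6.19 = 86.3323
df = 5
p-value (upper-tail) = 0.00000
At α=0.1: p < α → reject H₀

reject H₀: yes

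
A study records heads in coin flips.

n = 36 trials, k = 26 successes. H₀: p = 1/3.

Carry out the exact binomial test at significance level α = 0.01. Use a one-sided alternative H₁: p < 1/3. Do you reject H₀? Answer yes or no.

reject H₀: no

Exact binomial: n=36, k=26, p₀=1/3=0.3333
P(X≤26) from Σ C(n,i)·p₀^i·(1−p₀)^(n−i)
p-value (one-sided, H₁ less) = 1.00000
At α=0.01: p ≥ α → fail to reject H₀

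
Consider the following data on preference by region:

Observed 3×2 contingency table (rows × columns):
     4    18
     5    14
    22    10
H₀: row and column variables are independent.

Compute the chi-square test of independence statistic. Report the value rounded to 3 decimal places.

test statistic = 16.387

Row totals [22, 19, 32], col totals [31, 42], n=73
χ² = (4−9.34)²/9.34 + (18−12.66)²/12.66 + (5−8.07)²/8.07 + (14−10.93)²/10.93 + (22−13.59)²/13.59 + (10−18.41)²/18.41 = 16.3868
df = 2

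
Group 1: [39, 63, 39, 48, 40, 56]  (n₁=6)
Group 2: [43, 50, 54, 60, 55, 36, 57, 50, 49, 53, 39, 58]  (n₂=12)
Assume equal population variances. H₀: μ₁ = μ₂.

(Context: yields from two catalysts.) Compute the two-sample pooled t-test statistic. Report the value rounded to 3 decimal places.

x̄₁=47.500, s₁=10.134, n₁=6
x̄₂=50.333, s₂=7.560, n₂=12
s_p² = [5·10.134² + 11·7.560²]/16 = 71.3854
SE = √(s_p²·(1/6+1/12)) = 4.2245
t = (47.500−50.333)/4.2245 = -0.6707
df = 16

test statistic = -0.671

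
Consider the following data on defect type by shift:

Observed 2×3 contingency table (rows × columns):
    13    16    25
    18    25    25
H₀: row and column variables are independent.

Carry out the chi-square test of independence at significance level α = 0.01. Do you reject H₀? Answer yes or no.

Row totals [54, 68], col totals [31, 41, 50], n=122
χ² = (13−13.72)²/13.72 + (16−18.15)²/18.15 + (25−22.13)²/22.13 + (18−17.28)²/17.28 + (25−22.85)²/22.85 + (25−27.87)²/27.87 = 1.1912
df = 2
p-value (upper-tail) = 0.55123
At α=0.01: p ≥ α → fail to reject H₀

reject H₀: no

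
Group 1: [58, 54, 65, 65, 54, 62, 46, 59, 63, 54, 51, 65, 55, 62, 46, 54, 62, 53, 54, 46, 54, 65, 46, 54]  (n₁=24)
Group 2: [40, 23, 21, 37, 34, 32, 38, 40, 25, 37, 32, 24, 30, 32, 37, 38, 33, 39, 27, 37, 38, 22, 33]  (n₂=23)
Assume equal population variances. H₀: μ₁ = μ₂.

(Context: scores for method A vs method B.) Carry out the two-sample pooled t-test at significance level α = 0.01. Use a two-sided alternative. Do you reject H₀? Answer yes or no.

reject H₀: yes

x̄₁=56.125, s₁=6.449, n₁=24
x̄₂=32.565, s₂=6.134, n₂=23
s_p² = [23·6.449² + 22·6.134²]/45 = 39.6506
SE = √(s_p²·(1/24+1/23)) = 1.8374
t = (56.125−32.565)/1.8374 = 12.8223
df = 45
p-value (two-sided) = 0.00000
At α=0.01: p < α → reject H₀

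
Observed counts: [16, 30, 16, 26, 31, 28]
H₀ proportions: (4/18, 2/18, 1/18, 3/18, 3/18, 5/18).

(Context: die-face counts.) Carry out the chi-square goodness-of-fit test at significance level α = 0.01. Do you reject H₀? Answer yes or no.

reject H₀: yes

n = 147; E_i = n·p_i = [32.67, 16.33, 8.17, 24.50, 24.50, 40.83]
χ² = (16−32.67)²/32.67 + (30−16.33)²/16.33 + (16−8.17)²/8.17 + (26−24.50)²/24.50 + (31−24.50)²/24.50 + (28−40.83)²/40.83 = 33.3020
df = 5
p-value (upper-tail) = 0.00000
At α=0.01: p < α → reject H₀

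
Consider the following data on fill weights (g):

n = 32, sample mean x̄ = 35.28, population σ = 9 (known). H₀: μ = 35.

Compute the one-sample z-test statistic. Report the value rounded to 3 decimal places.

SE = σ/√n = 9/√32 = 1.5910
z = (x̄−μ₀)/SE = (35.28−35)/1.5910 = 0.1760

test statistic = 0.176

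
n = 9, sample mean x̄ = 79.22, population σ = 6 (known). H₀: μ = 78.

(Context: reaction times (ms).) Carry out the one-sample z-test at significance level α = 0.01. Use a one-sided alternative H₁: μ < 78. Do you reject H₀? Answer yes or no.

SE = σ/√n = 6/√9 = 2.0000
z = (x̄−μ₀)/SE = (79.22−78)/2.0000 = 0.6100
p-value (one-sided, H₁ less) = 0.72907
At α=0.01: p ≥ α → fail to reject H₀

reject H₀: no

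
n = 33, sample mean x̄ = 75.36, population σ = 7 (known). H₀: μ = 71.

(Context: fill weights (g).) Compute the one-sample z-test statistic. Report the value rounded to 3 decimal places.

SE = σ/√n = 7/√33 = 1.2185
z = (x̄−μ₀)/SE = (75.36−71)/1.2185 = 3.5780

test statistic = 3.578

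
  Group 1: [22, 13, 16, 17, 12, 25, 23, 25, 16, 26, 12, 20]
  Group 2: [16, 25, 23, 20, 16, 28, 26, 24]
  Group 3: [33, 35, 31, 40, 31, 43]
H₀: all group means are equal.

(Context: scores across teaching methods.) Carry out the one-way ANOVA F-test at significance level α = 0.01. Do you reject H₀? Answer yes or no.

reject H₀: yes

Group means [18.92, 22.25, 35.50], grand mean 23.769
SSB = Σnᵢ(x̄ᵢ−x̄)² = 1126.699; SSW = ΣΣ(x−x̄ᵢ)² = 567.917
MSB = 1126.699/2 = 563.3494; MSW = 567.917/23 = 24.6920
F = MSB/MSW = 22.8150
df = (2, 23)
p-value (upper-tail) = 0.00000
At α=0.01: p < α → reject H₀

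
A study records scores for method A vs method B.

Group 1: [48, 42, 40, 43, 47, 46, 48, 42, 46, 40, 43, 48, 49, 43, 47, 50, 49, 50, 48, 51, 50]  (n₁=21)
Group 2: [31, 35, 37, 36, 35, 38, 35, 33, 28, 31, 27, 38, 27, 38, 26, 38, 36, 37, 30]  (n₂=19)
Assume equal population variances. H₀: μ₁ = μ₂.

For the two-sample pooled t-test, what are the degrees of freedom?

degrees of freedom = 38

df = n₁ + n₂ − 2 = 21 + 19 − 2 = 38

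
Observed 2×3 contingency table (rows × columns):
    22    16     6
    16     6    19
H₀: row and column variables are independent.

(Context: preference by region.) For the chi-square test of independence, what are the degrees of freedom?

degrees of freedom = 2

df = (r−1)(c−1) = (2−1)·(3−1) = 2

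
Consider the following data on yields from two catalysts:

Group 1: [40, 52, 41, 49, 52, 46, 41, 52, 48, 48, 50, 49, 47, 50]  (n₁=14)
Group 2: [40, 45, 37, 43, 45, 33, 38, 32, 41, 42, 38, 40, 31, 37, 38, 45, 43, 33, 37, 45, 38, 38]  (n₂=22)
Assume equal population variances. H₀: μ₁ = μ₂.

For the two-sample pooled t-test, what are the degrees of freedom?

degrees of freedom = 34

df = n₁ + n₂ − 2 = 14 + 22 − 2 = 34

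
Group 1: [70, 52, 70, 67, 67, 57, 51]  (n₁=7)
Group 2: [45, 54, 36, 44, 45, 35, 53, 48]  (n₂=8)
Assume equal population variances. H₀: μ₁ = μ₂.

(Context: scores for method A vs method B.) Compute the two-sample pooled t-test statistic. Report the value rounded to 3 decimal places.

x̄₁=62.000, s₁=8.406, n₁=7
x̄₂=45.000, s₂=6.928, n₂=8
s_p² = [6·8.406² + 7·6.928²]/13 = 58.4615
SE = √(s_p²·(1/7+1/8)) = 3.9572
t = (62.000−45.000)/3.9572 = 4.2960
df = 13

test statistic = 4.296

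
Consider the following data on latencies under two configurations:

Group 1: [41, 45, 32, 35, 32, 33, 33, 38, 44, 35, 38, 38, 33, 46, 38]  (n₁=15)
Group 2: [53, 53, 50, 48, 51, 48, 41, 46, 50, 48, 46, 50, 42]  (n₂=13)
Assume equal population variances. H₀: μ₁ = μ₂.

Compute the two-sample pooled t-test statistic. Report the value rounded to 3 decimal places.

x̄₁=37.400, s₁=4.763, n₁=15
x̄₂=48.154, s₂=3.693, n₂=13
s_p² = [14·4.763² + 12·3.693²]/26 = 18.5112
SE = √(s_p²·(1/15+1/13)) = 1.6303
t = (37.400−48.154)/1.6303 = -6.5961
df = 26

test statistic = -6.596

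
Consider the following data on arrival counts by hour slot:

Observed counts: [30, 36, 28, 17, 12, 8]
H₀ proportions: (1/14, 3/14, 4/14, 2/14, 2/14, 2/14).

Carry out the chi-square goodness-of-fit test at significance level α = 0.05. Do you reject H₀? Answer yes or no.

reject H₀: yes

n = 131; E_i = n·p_i = [9.36, 28.07, 37.43, 18.71, 18.71, 18.71]
χ² = (30−9.36)²/9.36 + (36−28.07)²/28.07 + (28−37.43)²/37.43 + (17−18.71)²/18.71 + (12−18.71)²/18.71 + (8−18.71)²/18.71 = 58.8550
df = 5
p-value (upper-tail) = 0.00000
At α=0.05: p < α → reject H₀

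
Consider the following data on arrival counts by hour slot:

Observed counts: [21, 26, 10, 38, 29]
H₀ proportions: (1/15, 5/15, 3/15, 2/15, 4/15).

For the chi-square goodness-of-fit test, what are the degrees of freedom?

degrees of freedom = 4

df = k − 1 = 5 − 1 = 4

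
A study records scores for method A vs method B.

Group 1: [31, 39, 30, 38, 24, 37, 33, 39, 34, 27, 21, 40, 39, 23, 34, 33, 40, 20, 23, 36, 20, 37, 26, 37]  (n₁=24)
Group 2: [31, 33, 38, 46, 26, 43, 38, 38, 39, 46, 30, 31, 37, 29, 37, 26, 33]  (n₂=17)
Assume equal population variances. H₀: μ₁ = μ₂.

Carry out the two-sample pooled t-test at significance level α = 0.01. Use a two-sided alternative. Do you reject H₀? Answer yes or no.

reject H₀: no

x̄₁=31.708, s₁=6.950, n₁=24
x̄₂=35.353, s₂=6.214, n₂=17
s_p² = [23·6.950² + 16·6.214²]/39 = 44.3292
SE = √(s_p²·(1/24+1/17)) = 2.1106
t = (31.708−35.353)/2.1106 = -1.7268
df = 39
p-value (two-sided) = 0.09212
At α=0.01: p ≥ α → fail to reject H₀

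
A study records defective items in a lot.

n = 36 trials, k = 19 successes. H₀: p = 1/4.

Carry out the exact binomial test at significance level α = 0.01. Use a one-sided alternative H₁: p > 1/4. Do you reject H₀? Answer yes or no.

reject H₀: yes

Exact binomial: n=36, k=19, p₀=1/4=0.2500
P(X≥19) from Σ C(n,i)·p₀^i·(1−p₀)^(n−i)
p-value (one-sided, H₁ greater) = 0.00032
At α=0.01: p < α → reject H₀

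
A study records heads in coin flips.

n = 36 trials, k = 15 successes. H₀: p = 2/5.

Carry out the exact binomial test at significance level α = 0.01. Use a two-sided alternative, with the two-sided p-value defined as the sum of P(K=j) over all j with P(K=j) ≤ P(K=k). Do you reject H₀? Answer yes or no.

reject H₀: no

Exact binomial: n=36, k=15, p₀=2/5=0.4000
P(X=j) = C(n,j)·p₀^j·(1−p₀)^(n−j); p = Σ P(X=j) over j with P(X=j) ≤ P(X=15)
p-value (two-sided) = 0.86587
At α=0.01: p ≥ α → fail to reject H₀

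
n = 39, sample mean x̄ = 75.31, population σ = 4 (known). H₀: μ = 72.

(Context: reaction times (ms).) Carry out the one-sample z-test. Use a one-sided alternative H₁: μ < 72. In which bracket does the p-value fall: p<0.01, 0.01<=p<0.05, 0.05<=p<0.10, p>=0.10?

SE = σ/√n = 4/√39 = 0.6405
z = (x̄−μ₀)/SE = (75.31−72)/0.6405 = 5.1677
p-value (one-sided, H₁ less) = 1.00000
→ bracket: p>=0.10

p-value bracket: p>=0.10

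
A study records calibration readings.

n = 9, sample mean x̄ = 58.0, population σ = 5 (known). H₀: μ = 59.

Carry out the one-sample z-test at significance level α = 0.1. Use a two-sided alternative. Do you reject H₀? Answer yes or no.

SE = σ/√n = 5/√9 = 1.6667
z = (x̄−μ₀)/SE = (58.0−59)/1.6667 = -0.6000
p-value (two-sided) = 0.54851
At α=0.1: p ≥ α → fail to reject H₀

reject H₀: no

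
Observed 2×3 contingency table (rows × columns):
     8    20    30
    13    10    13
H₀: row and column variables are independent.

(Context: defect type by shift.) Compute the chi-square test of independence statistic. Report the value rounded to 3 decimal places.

Row totals [58, 36], col totals [21, 30, 43], n=94
χ² = (8−12.96)²/12.96 + (20−18.51)²/18.51 + (30−26.53)²/26.53 + (13−8.04)²/8.04 + (10−11.49)²/11.49 + (13−16.47)²/16.47 = 6.4491
df = 2

test statistic = 6.449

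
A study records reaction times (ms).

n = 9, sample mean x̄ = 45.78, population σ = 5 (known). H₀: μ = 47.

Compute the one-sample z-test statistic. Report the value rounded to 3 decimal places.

SE = σ/√n = 5/√9 = 1.6667
z = (x̄−μ₀)/SE = (45.78−47)/1.6667 = -0.7320

test statistic = -0.732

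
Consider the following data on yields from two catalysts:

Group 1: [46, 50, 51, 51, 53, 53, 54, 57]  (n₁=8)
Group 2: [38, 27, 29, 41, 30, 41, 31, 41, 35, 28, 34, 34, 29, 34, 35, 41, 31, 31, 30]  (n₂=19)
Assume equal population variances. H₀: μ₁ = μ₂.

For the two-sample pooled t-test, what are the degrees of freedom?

df = n₁ + n₂ − 2 = 8 + 19 − 2 = 25

degrees of freedom = 25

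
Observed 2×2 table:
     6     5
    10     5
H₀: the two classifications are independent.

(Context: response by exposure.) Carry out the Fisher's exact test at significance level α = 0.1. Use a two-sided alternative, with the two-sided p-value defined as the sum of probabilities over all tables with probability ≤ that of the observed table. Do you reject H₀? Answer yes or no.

Margins: r₁=11, r₂=15, c₁=16, c₂=10, n=26
p_obs = C(11,6)·C(15,10)/C(26,16); sum pmf over tables with pmf ≤ p_obs
p-value (two-sided) = 0.68906
At α=0.1: p ≥ α → fail to reject H₀

reject H₀: no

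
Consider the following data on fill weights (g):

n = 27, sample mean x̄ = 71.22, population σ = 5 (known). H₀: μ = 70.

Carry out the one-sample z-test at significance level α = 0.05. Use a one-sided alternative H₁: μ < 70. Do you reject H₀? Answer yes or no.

reject H₀: no

SE = σ/√n = 5/√27 = 0.9623
z = (x̄−μ₀)/SE = (71.22−70)/0.9623 = 1.2679
p-value (one-sided, H₁ less) = 0.89758
At α=0.05: p ≥ α → fail to reject H₀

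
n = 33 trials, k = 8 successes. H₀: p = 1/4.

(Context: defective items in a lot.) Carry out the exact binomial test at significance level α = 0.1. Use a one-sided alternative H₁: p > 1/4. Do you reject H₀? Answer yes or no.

Exact binomial: n=33, k=8, p₀=1/4=0.2500
P(X≥8) from Σ C(n,i)·p₀^i·(1−p₀)^(n−i)
p-value (one-sided, H₁ greater) = 0.60618
At α=0.1: p ≥ α → fail to reject H₀

reject H₀: no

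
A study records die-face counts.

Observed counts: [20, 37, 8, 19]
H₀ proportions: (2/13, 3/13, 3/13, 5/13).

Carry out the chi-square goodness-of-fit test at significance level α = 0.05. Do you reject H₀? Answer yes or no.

n = 84; E_i = n·p_i = [12.92, 19.38, 19.38, 32.31]
χ² = (20−12.92)²/12.92 + (37−19.38)²/19.38 + (8−19.38)²/19.38 + (19−32.31)²/32.31 = 32.0508
df = 3
p-value (upper-tail) = 0.00000
At α=0.05: p < α → reject H₀

reject H₀: yes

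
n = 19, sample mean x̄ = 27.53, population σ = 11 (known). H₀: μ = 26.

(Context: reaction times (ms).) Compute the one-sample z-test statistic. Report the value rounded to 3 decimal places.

SE = σ/√n = 11/√19 = 2.5236
z = (x̄−μ₀)/SE = (27.53−26)/2.5236 = 0.6063

test statistic = 0.606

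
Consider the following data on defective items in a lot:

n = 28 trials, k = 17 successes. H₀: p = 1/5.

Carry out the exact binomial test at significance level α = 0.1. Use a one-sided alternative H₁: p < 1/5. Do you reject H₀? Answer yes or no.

Exact binomial: n=28, k=17, p₀=1/5=0.2000
P(X≤17) from Σ C(n,i)·p₀^i·(1−p₀)^(n−i)
p-value (one-sided, H₁ less) = 1.00000
At α=0.1: p ≥ α → fail to reject H₀

reject H₀: no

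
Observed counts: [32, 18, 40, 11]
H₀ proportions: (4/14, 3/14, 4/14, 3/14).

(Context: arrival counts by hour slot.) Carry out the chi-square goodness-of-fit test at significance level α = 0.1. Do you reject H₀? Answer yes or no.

n = 101; E_i = n·p_i = [28.86, 21.64, 28.86, 21.64]
χ² = (32−28.86)²/28.86 + (18−21.64)²/21.64 + (40−28.86)²/28.86 + (11−21.64)²/21.64 = 10.4917
df = 3
p-value (upper-tail) = 0.01482
At α=0.1: p < α → reject H₀

reject H₀: yes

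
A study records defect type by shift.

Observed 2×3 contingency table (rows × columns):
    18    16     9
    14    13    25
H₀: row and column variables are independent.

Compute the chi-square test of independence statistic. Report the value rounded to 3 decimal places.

test statistic = 7.555

Row totals [43, 52], col totals [32, 29, 34], n=95
χ² = (18−14.48)²/14.48 + (16−13.13)²/13.13 + (9−15.39)²/15.39 + (14−17.52)²/17.52 + (13−15.87)²/15.87 + (25−18.61)²/18.61 = 7.5549
df = 2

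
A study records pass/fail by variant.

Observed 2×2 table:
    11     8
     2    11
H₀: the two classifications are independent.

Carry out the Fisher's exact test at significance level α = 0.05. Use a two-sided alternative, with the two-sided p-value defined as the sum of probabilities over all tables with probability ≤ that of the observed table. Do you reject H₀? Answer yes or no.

reject H₀: yes

Margins: r₁=19, r₂=13, c₁=13, c₂=19, n=32
p_obs = C(19,11)·C(13,2)/C(32,13); sum pmf over tables with pmf ≤ p_obs
p-value (two-sided) = 0.02775
At α=0.05: p < α → reject H₀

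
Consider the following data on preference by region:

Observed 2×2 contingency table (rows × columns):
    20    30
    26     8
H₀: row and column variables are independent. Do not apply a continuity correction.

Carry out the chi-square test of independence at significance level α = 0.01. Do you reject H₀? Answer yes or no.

reject H₀: yes

Row totals [50, 34], col totals [46, 38], n=84
χ² = (20−27.38)²/27.38 + (30−22.62)²/22.62 + (26−18.62)²/18.62 + (8−15.38)²/15.38 = 10.8661
df = 1
p-value (upper-tail) = 0.00098
At α=0.01: p < α → reject H₀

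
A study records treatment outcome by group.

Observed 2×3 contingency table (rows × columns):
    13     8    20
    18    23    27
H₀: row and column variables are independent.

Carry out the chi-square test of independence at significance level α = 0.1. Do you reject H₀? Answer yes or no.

reject H₀: no

Row totals [41, 68], col totals [31, 31, 47], n=109
χ² = (13−11.66)²/11.66 + (8−11.66)²/11.66 + (20−17.68)²/17.68 + (18−19.34)²/19.34 + (23−19.34)²/19.34 + (27−29.32)²/29.32 = 2.5771
df = 2
p-value (upper-tail) = 0.27567
At α=0.1: p ≥ α → fail to reject H₀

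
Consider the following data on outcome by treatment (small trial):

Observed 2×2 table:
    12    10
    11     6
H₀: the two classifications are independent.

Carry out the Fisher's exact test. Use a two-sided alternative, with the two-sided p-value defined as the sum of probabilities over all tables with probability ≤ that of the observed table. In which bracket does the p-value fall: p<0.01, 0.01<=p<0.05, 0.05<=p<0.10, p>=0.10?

Margins: r₁=22, r₂=17, c₁=23, c₂=16, n=39
p_obs = C(22,12)·C(17,11)/C(39,23); sum pmf over tables with pmf ≤ p_obs
p-value (two-sided) = 0.74348
→ bracket: p>=0.10

p-value bracket: p>=0.10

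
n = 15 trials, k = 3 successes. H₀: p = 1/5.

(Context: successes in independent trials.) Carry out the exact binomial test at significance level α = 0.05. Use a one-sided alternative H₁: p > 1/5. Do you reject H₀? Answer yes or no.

Exact binomial: n=15, k=3, p₀=1/5=0.2000
P(X≥3) from Σ C(n,i)·p₀^i·(1−p₀)^(n−i)
p-value (one-sided, H₁ greater) = 0.60198
At α=0.05: p ≥ α → fail to reject H₀

reject H₀: no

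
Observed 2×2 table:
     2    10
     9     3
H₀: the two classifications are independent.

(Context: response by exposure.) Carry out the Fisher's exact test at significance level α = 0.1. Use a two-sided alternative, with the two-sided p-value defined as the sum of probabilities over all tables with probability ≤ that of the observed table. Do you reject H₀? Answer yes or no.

Margins: r₁=12, r₂=12, c₁=11, c₂=13, n=24
p_obs = C(12,2)·C(12,9)/C(24,11); sum pmf over tables with pmf ≤ p_obs
p-value (two-sided) = 0.01228
At α=0.1: p < α → reject H₀

reject H₀: yes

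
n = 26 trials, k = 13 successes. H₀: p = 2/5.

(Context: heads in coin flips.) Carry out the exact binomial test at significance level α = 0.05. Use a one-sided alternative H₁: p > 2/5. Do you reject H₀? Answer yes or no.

Exact binomial: n=26, k=13, p₀=2/5=0.4000
P(X≥13) from Σ C(n,i)·p₀^i·(1−p₀)^(n−i)
p-value (one-sided, H₁ greater) = 0.19935
At α=0.05: p ≥ α → fail to reject H₀

reject H₀: no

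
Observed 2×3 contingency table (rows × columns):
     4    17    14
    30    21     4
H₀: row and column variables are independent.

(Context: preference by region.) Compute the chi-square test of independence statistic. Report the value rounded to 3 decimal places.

test statistic = 22.527

Row totals [35, 55], col totals [34, 38, 18], n=90
χ² = (4−13.22)²/13.22 + (17−14.78)²/14.78 + (14−7.00)²/7.00 + (30−20.78)²/20.78 + (21−23.22)²/23.22 + (4−11.00)²/11.00 = 22.5270
df = 2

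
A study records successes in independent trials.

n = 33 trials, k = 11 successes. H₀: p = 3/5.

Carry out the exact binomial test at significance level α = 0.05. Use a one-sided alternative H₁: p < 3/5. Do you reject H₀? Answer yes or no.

reject H₀: yes

Exact binomial: n=33, k=11, p₀=3/5=0.6000
P(X≤11) from Σ C(n,i)·p₀^i·(1−p₀)^(n−i)
p-value (one-sided, H₁ less) = 0.00177
At α=0.05: p < α → reject H₀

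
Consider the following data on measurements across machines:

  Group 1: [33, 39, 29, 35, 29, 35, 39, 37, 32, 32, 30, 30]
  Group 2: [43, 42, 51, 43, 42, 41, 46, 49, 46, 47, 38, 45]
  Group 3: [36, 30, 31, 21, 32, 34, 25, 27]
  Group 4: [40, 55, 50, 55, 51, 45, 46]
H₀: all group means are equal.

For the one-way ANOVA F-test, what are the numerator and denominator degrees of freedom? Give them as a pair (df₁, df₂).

k = 4 groups, N = 39 total
df = (k−1, N−k) = (4−1, 39−4) = (3, 35)

degrees of freedom = [3, 35]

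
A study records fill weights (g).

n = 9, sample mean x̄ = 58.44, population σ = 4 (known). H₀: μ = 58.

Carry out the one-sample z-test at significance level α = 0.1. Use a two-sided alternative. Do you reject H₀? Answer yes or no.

reject H₀: no

SE = σ/√n = 4/√9 = 1.3333
z = (x̄−μ₀)/SE = (58.44−58)/1.3333 = 0.3300
p-value (two-sided) = 0.74140
At α=0.1: p ≥ α → fail to reject H₀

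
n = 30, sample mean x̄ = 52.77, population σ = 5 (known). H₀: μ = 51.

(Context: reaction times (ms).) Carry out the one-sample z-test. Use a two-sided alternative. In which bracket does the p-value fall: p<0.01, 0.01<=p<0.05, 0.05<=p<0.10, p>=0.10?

p-value bracket: 0.05<=p<0.10

SE = σ/√n = 5/√30 = 0.9129
z = (x̄−μ₀)/SE = (52.77−51)/0.9129 = 1.9389
p-value (two-sided) = 0.05251
→ bracket: 0.05<=p<0.10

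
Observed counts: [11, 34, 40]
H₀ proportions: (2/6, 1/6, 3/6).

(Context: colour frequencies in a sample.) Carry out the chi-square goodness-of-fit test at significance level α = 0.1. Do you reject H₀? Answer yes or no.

n = 85; E_i = n·p_i = [28.33, 14.17, 42.50]
χ² = (11−28.33)²/28.33 + (34−14.17)²/14.17 + (40−42.50)²/42.50 = 38.5176
df = 2
p-value (upper-tail) = 0.00000
At α=0.1: p < α → reject H₀

reject H₀: yes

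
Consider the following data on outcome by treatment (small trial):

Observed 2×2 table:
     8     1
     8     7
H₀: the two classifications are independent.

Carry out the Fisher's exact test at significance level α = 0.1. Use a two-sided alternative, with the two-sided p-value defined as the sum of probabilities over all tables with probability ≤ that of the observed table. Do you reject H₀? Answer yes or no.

Margins: r₁=9, r₂=15, c₁=16, c₂=8, n=24
p_obs = C(9,8)·C(15,8)/C(24,16); sum pmf over tables with pmf ≤ p_obs
p-value (two-sided) = 0.17818
At α=0.1: p ≥ α → fail to reject H₀

reject H₀: no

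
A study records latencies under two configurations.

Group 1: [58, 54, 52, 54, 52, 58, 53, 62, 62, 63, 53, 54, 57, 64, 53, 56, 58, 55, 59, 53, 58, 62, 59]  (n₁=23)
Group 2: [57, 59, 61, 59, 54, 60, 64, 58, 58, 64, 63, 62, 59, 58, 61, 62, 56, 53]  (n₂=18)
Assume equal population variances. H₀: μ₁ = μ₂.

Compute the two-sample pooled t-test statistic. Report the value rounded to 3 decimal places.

x̄₁=56.913, s₁=3.801, n₁=23
x̄₂=59.333, s₂=3.144, n₂=18
s_p² = [22·3.801² + 17·3.144²]/39 = 12.4571
SE = √(s_p²·(1/23+1/18)) = 1.1107
t = (56.913−59.333)/1.1107 = -2.1791
df = 39

test statistic = -2.179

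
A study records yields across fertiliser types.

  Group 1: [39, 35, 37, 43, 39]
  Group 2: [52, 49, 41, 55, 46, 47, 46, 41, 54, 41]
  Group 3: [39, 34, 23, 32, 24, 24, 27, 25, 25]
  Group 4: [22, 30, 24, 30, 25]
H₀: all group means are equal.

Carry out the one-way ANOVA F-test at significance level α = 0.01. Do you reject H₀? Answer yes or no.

Group means [38.60, 47.20, 28.11, 26.20], grand mean 36.172
SSB = Σnᵢ(x̄ᵢ−x̄)² = 2327.649; SSW = ΣΣ(x−x̄ᵢ)² = 588.489
MSB = 2327.649/3 = 775.8830; MSW = 588.489/25 = 23.5396
F = MSB/MSW = 32.9608
df = (3, 25)
p-value (upper-tail) = 0.00000
At α=0.01: p < α → reject H₀

reject H₀: yes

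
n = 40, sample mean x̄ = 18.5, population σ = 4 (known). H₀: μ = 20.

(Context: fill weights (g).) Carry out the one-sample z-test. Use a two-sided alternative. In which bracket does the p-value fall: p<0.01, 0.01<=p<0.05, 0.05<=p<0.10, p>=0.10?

p-value bracket: 0.01<=p<0.05

SE = σ/√n = 4/√40 = 0.6325
z = (x̄−μ₀)/SE = (18.5−20)/0.6325 = -2.3717
p-value (two-sided) = 0.01771
→ bracket: 0.01<=p<0.05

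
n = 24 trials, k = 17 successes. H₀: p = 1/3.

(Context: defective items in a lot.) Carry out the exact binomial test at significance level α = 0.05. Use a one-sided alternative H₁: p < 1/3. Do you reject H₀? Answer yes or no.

Exact binomial: n=24, k=17, p₀=1/3=0.3333
P(X≤17) from Σ C(n,i)·p₀^i·(1−p₀)^(n−i)
p-value (one-sided, H₁ less) = 0.99996
At α=0.05: p ≥ α → fail to reject H₀

reject H₀: no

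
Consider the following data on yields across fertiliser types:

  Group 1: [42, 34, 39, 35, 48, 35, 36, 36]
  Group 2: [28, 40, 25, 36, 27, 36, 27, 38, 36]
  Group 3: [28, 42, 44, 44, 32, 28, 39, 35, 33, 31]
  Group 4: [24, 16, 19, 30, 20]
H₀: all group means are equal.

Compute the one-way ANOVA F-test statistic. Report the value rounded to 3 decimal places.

test statistic = 9.532

Group means [38.12, 32.56, 35.60, 21.80], grand mean 33.219
SSB = Σnᵢ(x̄ᵢ−x̄)² = 905.172; SSW = ΣΣ(x−x̄ᵢ)² = 886.297
MSB = 905.172/3 = 301.7238; MSW = 886.297/28 = 31.6535
F = MSB/MSW = 9.5321
df = (3, 28)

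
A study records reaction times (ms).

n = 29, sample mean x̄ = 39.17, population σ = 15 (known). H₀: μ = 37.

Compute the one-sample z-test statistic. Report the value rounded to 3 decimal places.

SE = σ/√n = 15/√29 = 2.7854
z = (x̄−μ₀)/SE = (39.17−37)/2.7854 = 0.7791

test statistic = 0.779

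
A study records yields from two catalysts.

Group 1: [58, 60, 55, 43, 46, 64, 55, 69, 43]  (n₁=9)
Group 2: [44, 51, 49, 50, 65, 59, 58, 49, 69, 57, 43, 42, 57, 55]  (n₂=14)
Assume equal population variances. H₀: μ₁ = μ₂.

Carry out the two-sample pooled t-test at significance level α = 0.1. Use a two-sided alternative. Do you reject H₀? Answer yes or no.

x̄₁=54.778, s₁=9.217, n₁=9
x̄₂=53.429, s₂=8.045, n₂=14
s_p² = [8·9.217² + 13·8.045²]/21 = 72.4278
SE = √(s_p²·(1/9+1/14)) = 3.6361
t = (54.778−53.429)/3.6361 = 0.3711
df = 21
p-value (two-sided) = 0.71431
At α=0.1: p ≥ α → fail to reject H₀

reject H₀: no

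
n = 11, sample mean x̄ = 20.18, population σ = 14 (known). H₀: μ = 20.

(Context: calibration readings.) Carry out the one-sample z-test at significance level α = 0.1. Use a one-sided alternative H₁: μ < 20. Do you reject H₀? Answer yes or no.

reject H₀: no

SE = σ/√n = 14/√11 = 4.2212
z = (x̄−μ₀)/SE = (20.18−20)/4.2212 = 0.0426
p-value (one-sided, H₁ less) = 0.51701
At α=0.1: p ≥ α → fail to reject H₀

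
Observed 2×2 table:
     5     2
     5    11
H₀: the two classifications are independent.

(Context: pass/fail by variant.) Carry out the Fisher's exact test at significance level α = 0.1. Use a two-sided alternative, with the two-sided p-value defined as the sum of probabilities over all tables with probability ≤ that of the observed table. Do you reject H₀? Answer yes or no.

reject H₀: no

Margins: r₁=7, r₂=16, c₁=10, c₂=13, n=23
p_obs = C(7,5)·C(16,5)/C(23,10); sum pmf over tables with pmf ≤ p_obs
p-value (two-sided) = 0.16880
At α=0.1: p ≥ α → fail to reject H₀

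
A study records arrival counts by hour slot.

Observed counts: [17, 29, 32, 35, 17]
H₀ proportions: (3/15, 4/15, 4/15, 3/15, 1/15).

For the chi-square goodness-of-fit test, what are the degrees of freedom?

df = k − 1 = 5 − 1 = 4

degrees of freedom = 4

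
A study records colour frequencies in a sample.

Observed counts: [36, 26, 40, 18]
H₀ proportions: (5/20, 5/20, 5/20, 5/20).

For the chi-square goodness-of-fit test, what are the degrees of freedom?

degrees of freedom = 3

df = k − 1 = 4 − 1 = 3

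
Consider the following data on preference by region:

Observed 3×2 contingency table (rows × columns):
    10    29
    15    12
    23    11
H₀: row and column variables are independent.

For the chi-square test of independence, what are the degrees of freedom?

df = (r−1)(c−1) = (3−1)·(2−1) = 2

degrees of freedom = 2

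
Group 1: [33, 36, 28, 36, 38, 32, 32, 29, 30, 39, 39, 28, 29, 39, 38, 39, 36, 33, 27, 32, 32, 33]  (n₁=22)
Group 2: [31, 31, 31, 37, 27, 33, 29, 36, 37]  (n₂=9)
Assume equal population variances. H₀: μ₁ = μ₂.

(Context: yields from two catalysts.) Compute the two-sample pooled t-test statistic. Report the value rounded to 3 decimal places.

x̄₁=33.545, s₁=4.056, n₁=22
x̄₂=32.444, s₂=3.575, n₂=9
s_p² = [21·4.056² + 8·3.575²]/29 = 15.4371
SE = √(s_p²·(1/22+1/9)) = 1.5546
t = (33.545−32.444)/1.5546 = 0.7082
df = 29

test statistic = 0.708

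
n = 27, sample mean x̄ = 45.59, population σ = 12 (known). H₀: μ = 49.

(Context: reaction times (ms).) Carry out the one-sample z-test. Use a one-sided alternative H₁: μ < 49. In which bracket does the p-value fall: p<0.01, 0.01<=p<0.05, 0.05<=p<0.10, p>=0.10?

p-value bracket: 0.05<=p<0.10

SE = σ/√n = 12/√27 = 2.3094
z = (x̄−μ₀)/SE = (45.59−49)/2.3094 = -1.4766
p-value (one-sided, H₁ less) = 0.06990
→ bracket: 0.05<=p<0.10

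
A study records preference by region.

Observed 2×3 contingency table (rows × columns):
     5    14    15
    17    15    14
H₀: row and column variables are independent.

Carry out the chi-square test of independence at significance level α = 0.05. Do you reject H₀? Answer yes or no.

reject H₀: no

Row totals [34, 46], col totals [22, 29, 29], n=80
χ² = (5−9.35)²/9.35 + (14−12.32)²/12.32 + (15−12.32)²/12.32 + (17−12.65)²/12.65 + (15−16.68)²/16.68 + (14−16.68)²/16.68 = 4.9252
df = 2
p-value (upper-tail) = 0.08521
At α=0.05: p ≥ α → fail to reject H₀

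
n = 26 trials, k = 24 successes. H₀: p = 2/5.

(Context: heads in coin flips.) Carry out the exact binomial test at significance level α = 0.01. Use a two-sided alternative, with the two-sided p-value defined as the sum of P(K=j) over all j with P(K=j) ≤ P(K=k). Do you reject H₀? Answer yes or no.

reject H₀: yes

Exact binomial: n=26, k=24, p₀=2/5=0.4000
P(X=j) = C(n,j)·p₀^j·(1−p₀)^(n−j); p = Σ P(X=j) over j with P(X=j) ≤ P(X=24)
p-value (two-sided) = 0.00000
At α=0.01: p < α → reject H₀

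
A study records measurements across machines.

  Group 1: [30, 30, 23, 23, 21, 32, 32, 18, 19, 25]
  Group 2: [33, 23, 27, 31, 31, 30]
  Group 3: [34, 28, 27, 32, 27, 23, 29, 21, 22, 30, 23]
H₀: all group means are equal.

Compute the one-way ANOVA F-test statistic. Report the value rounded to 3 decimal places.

test statistic = 1.345

Group means [25.30, 29.17, 26.91], grand mean 26.815
SSB = Σnᵢ(x̄ᵢ−x̄)² = 56.232; SSW = ΣΣ(x−x̄ᵢ)² = 501.842
MSB = 56.232/2 = 28.1158; MSW = 501.842/24 = 20.9101
F = MSB/MSW = 1.3446
df = (2, 24)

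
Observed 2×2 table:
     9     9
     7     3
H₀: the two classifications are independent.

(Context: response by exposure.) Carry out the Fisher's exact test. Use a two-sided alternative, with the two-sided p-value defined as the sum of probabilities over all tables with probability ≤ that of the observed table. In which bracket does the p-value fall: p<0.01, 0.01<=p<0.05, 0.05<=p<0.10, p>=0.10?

p-value bracket: p>=0.10

Margins: r₁=18, r₂=10, c₁=16, c₂=12, n=28
p_obs = C(18,9)·C(10,7)/C(28,16); sum pmf over tables with pmf ≤ p_obs
p-value (two-sided) = 0.43432
→ bracket: p>=0.10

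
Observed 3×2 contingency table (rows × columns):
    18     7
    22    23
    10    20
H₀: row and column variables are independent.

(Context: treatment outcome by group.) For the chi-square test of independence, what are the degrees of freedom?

degrees of freedom = 2

df = (r−1)(c−1) = (3−1)·(2−1) = 2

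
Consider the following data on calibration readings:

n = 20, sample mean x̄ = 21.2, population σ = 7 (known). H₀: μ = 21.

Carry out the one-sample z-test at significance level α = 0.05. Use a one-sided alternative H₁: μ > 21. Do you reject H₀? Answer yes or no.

SE = σ/√n = 7/√20 = 1.5652
z = (x̄−μ₀)/SE = (21.2−21)/1.5652 = 0.1278
p-value (one-sided, H₁ greater) = 0.44916
At α=0.05: p ≥ α → fail to reject H₀

reject H₀: no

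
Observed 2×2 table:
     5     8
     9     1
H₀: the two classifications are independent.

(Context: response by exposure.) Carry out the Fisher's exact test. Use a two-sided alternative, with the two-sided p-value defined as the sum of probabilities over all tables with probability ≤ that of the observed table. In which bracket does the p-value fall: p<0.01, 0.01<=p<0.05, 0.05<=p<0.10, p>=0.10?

p-value bracket: 0.01<=p<0.05

Margins: r₁=13, r₂=10, c₁=14, c₂=9, n=23
p_obs = C(13,5)·C(10,9)/C(23,14); sum pmf over tables with pmf ≤ p_obs
p-value (two-sided) = 0.02881
→ bracket: 0.01<=p<0.05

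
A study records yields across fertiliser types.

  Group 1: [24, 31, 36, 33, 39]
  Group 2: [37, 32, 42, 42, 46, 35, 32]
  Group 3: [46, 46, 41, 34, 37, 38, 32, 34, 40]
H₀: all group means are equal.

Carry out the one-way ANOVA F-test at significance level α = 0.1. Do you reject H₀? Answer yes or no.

Group means [32.60, 38.00, 38.67], grand mean 37.000
SSB = Σnᵢ(x̄ᵢ−x̄)² = 128.800; SSW = ΣΣ(x−x̄ᵢ)² = 513.200
MSB = 128.800/2 = 64.4000; MSW = 513.200/18 = 28.5111
F = MSB/MSW = 2.2588
df = (2, 18)
p-value (upper-tail) = 0.13328
At α=0.1: p ≥ α → fail to reject H₀

reject H₀: no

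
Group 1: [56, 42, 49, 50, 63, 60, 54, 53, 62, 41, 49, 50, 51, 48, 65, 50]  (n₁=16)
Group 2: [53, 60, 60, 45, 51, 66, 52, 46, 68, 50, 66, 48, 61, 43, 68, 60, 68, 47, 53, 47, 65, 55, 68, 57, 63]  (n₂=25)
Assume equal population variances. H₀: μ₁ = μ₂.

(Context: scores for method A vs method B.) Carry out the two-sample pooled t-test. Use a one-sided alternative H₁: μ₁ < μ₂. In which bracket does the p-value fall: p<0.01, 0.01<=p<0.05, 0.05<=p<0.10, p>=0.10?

p-value bracket: 0.05<=p<0.10

x̄₁=52.688, s₁=7.002, n₁=16
x̄₂=56.800, s₂=8.357, n₂=25
s_p² = [15·7.002² + 24·8.357²]/39 = 61.8317
SE = √(s_p²·(1/16+1/25)) = 2.5175
t = (52.688−56.800)/2.5175 = -1.6336
df = 39
p-value (one-sided, H₁ less) = 0.05520
→ bracket: 0.05<=p<0.10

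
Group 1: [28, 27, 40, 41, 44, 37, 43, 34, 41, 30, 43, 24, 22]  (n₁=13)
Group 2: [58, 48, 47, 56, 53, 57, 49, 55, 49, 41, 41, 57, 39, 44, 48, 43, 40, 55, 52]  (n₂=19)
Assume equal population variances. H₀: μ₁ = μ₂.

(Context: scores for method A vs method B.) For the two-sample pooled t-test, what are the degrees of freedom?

df = n₁ + n₂ − 2 = 13 + 19 − 2 = 30

degrees of freedom = 30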